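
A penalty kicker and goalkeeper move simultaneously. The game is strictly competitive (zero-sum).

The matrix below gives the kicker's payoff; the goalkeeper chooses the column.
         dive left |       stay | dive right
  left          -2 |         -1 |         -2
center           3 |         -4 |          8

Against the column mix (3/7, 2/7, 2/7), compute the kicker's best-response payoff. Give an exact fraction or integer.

left: (-2)·(3/7) + (-1)·(2/7) + (-2)·(2/7) = -12/7.
center: (3)·(3/7) + (-4)·(2/7) + (8)·(2/7) = 17/7.
The best pure response is center with expected payoff 17/7.

17/7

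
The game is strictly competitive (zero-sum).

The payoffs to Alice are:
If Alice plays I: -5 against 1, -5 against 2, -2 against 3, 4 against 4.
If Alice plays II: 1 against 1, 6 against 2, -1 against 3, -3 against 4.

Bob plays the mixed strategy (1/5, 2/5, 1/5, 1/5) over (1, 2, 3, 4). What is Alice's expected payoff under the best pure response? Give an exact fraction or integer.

9/5

I: (-5)·(1/5) + (-5)·(2/5) + (-2)·(1/5) + (4)·(1/5) = -13/5.
II: (1)·(1/5) + (6)·(2/5) + (-1)·(1/5) + (-3)·(1/5) = 9/5.
The best pure response is II with expected payoff 9/5.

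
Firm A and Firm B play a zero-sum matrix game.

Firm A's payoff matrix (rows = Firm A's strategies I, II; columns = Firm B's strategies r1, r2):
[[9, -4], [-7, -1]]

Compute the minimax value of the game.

-37/19

Row minima are -4 and -7, so Firm A's maximin is -4; column maxima are 9 and -1, so Firm B's minimax is -1. These differ, so the equilibrium is in mixed strategies.
Let Firm A play I with probability p. Firm B is indifferent when 9p − 7(1−p) = −4p − (1−p), giving p = 6/19.
Let Firm B play r1 with probability q. Firm A is indifferent when 9q − 4(1−q) = −7q − (1−q), giving q = 3/19.
The value is 9·(3/19) + (-4)·(16/19) = -37/19.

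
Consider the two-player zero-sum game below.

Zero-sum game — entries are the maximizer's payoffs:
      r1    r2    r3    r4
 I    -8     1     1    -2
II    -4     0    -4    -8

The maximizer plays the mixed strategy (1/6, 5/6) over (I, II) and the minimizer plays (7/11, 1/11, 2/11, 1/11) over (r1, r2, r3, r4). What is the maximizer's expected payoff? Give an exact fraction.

-25/6

Against (7/11, 1/11, 2/11, 1/11), each row's expected payoff is I: -5; II: -4.
Taking the (1/6, 5/6)-weighted average: (1/6)·(-5) + (5/6)·(-4) = -25/6.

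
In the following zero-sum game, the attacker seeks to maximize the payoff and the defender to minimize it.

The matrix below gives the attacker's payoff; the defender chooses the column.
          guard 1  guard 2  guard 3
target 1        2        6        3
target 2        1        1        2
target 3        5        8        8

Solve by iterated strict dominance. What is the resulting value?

5

Column guard 3 is strictly dominated by guard 1 for the defender (2<3, 1<2, 5<8); eliminate guard 3.
Row target 1 is strictly dominated by row target 3 (5>2, 8>6); eliminate target 1.
Row target 2 is strictly dominated by row target 3 (5>1, 8>1); eliminate target 2.
Column guard 2 is strictly dominated by guard 1 for the defender (5<8); eliminate guard 2.
Only (target 3, guard 1) remains, with payoff 5.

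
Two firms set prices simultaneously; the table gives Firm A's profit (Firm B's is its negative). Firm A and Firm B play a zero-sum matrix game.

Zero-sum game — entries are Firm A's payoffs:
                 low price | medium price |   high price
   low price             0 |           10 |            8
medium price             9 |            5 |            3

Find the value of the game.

36/7

Column medium price is strictly dominated by high price for Firm B (it gives Firm A more in every row).
The remaining 2×2 game on (low price, medium price) × (low price, high price) has no saddle point. Let Firm A play low price with probability p; indifference gives 9(1−p) = 8p + 3(1−p), so p = 3/7.
Similarly Firm B's optimal q on low price is 5/14, and the value is 0·(5/14) + (8)·(9/14) = 36/7.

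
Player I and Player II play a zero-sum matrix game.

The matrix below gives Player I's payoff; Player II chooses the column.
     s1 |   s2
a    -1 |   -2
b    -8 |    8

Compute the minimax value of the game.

-24/17

Row minima are -2 and -8, so Player I's maximin is -2; column maxima are -1 and 8, so Player II's minimax is -1. These differ, so the equilibrium is in mixed strategies.
Let Player I play a with probability p. Player II is indifferent when −p − 8(1−p) = −2p + 8(1−p), giving p = 16/17.
Let Player II play s1 with probability q. Player I is indifferent when −q − 2(1−q) = −8q + 8(1−q), giving q = 10/17.
The value is -1·(10/17) + (-2)·(7/17) = -24/17.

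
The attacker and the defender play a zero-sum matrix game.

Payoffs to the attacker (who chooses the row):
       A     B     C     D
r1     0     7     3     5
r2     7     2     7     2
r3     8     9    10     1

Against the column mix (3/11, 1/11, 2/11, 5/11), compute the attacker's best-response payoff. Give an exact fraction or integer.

r1: (0)·(3/11) + (7)·(1/11) + (3)·(2/11) + (5)·(5/11) = 38/11.
r2: (7)·(3/11) + (2)·(1/11) + (7)·(2/11) + (2)·(5/11) = 47/11.
r3: (8)·(3/11) + (9)·(1/11) + (10)·(2/11) + (1)·(5/11) = 58/11.
The best pure response is r3 with expected payoff 58/11.

58/11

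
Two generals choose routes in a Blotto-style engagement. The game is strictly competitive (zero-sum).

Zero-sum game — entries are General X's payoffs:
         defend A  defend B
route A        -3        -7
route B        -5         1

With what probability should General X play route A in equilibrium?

3/5

Row minima are -7 and -5, so General X's maximin is -5; column maxima are -3 and 1, so General Y's minimax is -3. These differ, so the equilibrium is in mixed strategies.
Let General X play route A with probability p. General Y is indifferent when −3p − 5(1−p) = −7p + (1−p), giving p = 3/5.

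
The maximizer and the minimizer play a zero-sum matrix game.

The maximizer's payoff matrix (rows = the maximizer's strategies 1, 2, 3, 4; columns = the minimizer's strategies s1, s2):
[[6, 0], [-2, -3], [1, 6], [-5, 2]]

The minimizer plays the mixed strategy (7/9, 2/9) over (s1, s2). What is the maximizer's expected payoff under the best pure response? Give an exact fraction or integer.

14/3

1: (6)·(7/9) + (0)·(2/9) = 14/3.
2: (-2)·(7/9) + (-3)·(2/9) = -20/9.
3: (1)·(7/9) + (6)·(2/9) = 19/9.
4: (-5)·(7/9) + (2)·(2/9) = -31/9.
The best pure response is 1 with expected payoff 14/3.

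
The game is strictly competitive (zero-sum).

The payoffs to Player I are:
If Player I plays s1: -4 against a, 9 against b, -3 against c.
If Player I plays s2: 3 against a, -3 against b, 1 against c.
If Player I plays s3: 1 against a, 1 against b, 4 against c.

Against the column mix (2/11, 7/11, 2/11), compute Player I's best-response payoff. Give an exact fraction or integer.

49/11

s1: (-4)·(2/11) + (9)·(7/11) + (-3)·(2/11) = 49/11.
s2: (3)·(2/11) + (-3)·(7/11) + (1)·(2/11) = -13/11.
s3: (1)·(2/11) + (1)·(7/11) + (4)·(2/11) = 17/11.
The best pure response is s1 with expected payoff 49/11.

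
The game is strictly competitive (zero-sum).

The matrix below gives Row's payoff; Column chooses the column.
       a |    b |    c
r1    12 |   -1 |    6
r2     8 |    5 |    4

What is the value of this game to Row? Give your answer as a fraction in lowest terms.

Column a is strictly dominated by c for Column (it gives Row more in every row).
The remaining 2×2 game on (r1, r2) × (b, c) has no saddle point. Let Row play r1 with probability p; indifference gives −p + 5(1−p) = 6p + 4(1−p), so p = 1/8.
Similarly Column's optimal q on b is 1/4, and the value is -1·(1/4) + (6)·(3/4) = 17/4.

17/4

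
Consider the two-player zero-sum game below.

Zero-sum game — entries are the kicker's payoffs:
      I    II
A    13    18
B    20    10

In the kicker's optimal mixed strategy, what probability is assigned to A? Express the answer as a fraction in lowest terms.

Row minima are 13 and 10, so the kicker's maximin is 13; column maxima are 20 and 18, so the goalkeeper's minimax is 18. These differ, so the equilibrium is in mixed strategies.
Let the kicker play A with probability p. The goalkeeper is indifferent when 13p + 20(1−p) = 18p + 10(1−p), giving p = 2/3.

2/3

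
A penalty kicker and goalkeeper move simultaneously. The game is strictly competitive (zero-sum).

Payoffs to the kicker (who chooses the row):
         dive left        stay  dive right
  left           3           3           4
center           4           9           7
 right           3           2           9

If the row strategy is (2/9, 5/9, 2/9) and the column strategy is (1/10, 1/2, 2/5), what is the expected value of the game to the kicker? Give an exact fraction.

Against (1/10, 1/2, 2/5), each row's expected payoff is left: 17/5; center: 77/10; right: 49/10.
Taking the (2/9, 5/9, 2/9)-weighted average: (2/9)·(17/5) + (5/9)·(77/10) + (2/9)·(49/10) = 551/90.

551/90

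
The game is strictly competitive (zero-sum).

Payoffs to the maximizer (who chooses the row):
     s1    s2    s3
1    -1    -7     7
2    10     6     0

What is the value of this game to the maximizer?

21/10

Column s1 is strictly dominated by s2 for the minimizer (it gives the maximizer more in every row).
The remaining 2×2 game on (1, 2) × (s2, s3) has no saddle point. Let the maximizer play 1 with probability p; indifference gives −7p + 6(1−p) = 7p, so p = 3/10.
Similarly the minimizer's optimal q on s2 is 7/20, and the value is -7·(7/20) + (7)·(13/20) = 21/10.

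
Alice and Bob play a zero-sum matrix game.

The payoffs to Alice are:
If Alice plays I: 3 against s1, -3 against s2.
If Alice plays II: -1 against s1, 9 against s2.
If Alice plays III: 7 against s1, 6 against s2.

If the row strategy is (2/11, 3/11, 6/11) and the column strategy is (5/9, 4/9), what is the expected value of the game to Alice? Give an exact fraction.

Against (5/9, 4/9), each row's expected payoff is I: 1/3; II: 31/9; III: 59/9.
Taking the (2/11, 3/11, 6/11)-weighted average: (2/11)·(1/3) + (3/11)·(31/9) + (6/11)·(59/9) = 151/33.

151/33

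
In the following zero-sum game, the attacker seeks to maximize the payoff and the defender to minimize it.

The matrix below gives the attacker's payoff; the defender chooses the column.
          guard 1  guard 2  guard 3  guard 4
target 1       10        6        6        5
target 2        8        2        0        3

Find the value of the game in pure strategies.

5

Row minima: 5, 0 → the attacker's maximin is 5.
Column maxima: 10, 6, 6, 5 → the defender's minimax is 5.
They coincide at (target 1, guard 4), so the value is 5.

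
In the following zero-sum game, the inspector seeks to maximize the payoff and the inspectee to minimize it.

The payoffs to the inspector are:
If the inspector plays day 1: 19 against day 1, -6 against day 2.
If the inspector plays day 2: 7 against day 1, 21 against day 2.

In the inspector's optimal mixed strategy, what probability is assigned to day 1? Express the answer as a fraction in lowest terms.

14/39

Row minima are -6 and 7, so the inspector's maximin is 7; column maxima are 19 and 21, so the inspectee's minimax is 19. These differ, so the equilibrium is in mixed strategies.
Let the inspector play day 1 with probability p. The inspectee is indifferent when 19p + 7(1−p) = −6p + 21(1−p), giving p = 14/39.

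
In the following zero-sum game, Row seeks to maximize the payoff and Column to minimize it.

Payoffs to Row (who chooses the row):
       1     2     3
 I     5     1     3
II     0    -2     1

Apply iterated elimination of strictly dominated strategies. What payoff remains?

1

Column 3 is strictly dominated by 2 for Column (1<3, -2<1); eliminate 3.
Row II is strictly dominated by row I (5>0, 1>-2); eliminate II.
Column 1 is strictly dominated by 2 for Column (1<5); eliminate 1.
Only (I, 2) remains, with payoff 1.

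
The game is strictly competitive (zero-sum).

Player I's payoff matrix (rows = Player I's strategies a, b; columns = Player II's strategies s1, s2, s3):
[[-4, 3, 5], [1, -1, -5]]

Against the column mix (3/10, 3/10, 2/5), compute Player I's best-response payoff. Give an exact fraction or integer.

a: (-4)·(3/10) + (3)·(3/10) + (5)·(2/5) = 17/10.
b: (1)·(3/10) + (-1)·(3/10) + (-5)·(2/5) = -2.
The best pure response is a with expected payoff 17/10.

17/10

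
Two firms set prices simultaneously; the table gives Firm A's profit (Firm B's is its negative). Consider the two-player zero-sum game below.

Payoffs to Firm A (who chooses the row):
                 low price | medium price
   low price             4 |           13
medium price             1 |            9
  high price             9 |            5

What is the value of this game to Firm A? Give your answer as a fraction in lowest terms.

97/13

Row medium price is strictly dominated by row low price, so Firm A never plays it.
The remaining 2×2 game on (low price, high price) × (low price, medium price) has no saddle point. Let Firm A play low price with probability p; indifference gives 4p + 9(1−p) = 13p + 5(1−p), so p = 4/13.
Similarly Firm B's optimal q on low price is 8/13, and the value is 4·(8/13) + (13)·(5/13) = 97/13.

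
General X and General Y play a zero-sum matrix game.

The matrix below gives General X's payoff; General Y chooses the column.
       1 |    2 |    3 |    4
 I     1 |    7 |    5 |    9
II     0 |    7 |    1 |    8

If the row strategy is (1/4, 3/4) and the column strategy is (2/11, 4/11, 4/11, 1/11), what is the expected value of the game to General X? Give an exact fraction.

179/44

Against (2/11, 4/11, 4/11, 1/11), each row's expected payoff is I: 59/11; II: 40/11.
Taking the (1/4, 3/4)-weighted average: (1/4)·(59/11) + (3/4)·(40/11) = 179/44.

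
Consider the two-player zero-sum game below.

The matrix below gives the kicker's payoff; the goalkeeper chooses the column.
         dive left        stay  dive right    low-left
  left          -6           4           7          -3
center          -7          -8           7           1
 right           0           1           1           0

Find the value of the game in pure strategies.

0

Row minima: -6, -8, 0 → the kicker's maximin is 0.
Column maxima: 0, 4, 7, 1 → the goalkeeper's minimax is 0.
They coincide at (right, dive left), so the value is 0.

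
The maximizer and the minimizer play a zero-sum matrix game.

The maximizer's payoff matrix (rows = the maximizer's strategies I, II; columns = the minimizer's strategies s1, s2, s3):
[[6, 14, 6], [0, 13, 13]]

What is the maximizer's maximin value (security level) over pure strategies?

The worst-case payoff for each row is I: 6, II: 0.
The best of these is 6.

6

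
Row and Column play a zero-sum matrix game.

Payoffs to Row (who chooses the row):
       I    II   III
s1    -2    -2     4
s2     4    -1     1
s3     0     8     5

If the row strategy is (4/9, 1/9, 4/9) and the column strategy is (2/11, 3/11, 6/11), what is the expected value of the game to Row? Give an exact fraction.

Against (2/11, 3/11, 6/11), each row's expected payoff is s1: 14/11; s2: 1; s3: 54/11.
Taking the (4/9, 1/9, 4/9)-weighted average: (4/9)·(14/11) + (1/9)·(1) + (4/9)·(54/11) = 283/99.

283/99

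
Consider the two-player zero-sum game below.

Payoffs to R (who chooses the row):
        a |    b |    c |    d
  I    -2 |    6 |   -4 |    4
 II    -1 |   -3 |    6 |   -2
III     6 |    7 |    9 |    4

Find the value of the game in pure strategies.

4

Row minima: -4, -3, 4 → R's maximin is 4.
Column maxima: 6, 7, 9, 4 → C's minimax is 4.
They coincide at (III, d), so the value is 4.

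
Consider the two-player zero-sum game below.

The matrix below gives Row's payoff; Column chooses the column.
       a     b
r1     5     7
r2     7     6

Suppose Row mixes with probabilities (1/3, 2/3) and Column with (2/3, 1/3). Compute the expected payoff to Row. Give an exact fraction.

19/3

Against (2/3, 1/3), each row's expected payoff is r1: 17/3; r2: 20/3.
Taking the (1/3, 2/3)-weighted average: (1/3)·(17/3) + (2/3)·(20/3) = 19/3.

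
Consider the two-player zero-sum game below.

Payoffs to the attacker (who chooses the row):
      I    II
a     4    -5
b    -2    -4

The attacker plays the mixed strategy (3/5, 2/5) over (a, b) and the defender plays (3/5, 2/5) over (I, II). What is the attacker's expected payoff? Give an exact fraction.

Against (3/5, 2/5), each row's expected payoff is a: 2/5; b: -14/5.
Taking the (3/5, 2/5)-weighted average: (3/5)·(2/5) + (2/5)·(-14/5) = -22/25.

-22/25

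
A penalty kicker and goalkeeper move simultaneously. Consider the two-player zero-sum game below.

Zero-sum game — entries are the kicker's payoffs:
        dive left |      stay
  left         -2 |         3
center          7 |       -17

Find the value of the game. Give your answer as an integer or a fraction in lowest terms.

-13/29

Row minima are -2 and -17, so the kicker's maximin is -2; column maxima are 7 and 3, so the goalkeeper's minimax is 3. These differ, so the equilibrium is in mixed strategies.
Let the kicker play left with probability p. The goalkeeper is indifferent when −2p + 7(1−p) = 3p − 17(1−p), giving p = 24/29.
Let the goalkeeper play dive left with probability q. The kicker is indifferent when −2q + 3(1−q) = 7q − 17(1−q), giving q = 20/29.
The value is -2·(20/29) + (3)·(9/29) = -13/29.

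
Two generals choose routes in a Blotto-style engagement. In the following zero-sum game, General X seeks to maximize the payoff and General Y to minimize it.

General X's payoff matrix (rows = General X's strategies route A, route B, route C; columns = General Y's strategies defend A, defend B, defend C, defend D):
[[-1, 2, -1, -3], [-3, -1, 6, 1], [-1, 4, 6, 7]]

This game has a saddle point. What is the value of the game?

-1

Row minima: -3, -3, -1 → General X's maximin is -1.
Column maxima: -1, 4, 6, 7 → General Y's minimax is -1.
They coincide at (route C, defend A), so the value is -1.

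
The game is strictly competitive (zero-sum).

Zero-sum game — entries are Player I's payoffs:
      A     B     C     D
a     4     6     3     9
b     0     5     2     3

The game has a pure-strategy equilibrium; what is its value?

3

Row minima: 3, 0 → Player I's maximin is 3.
Column maxima: 4, 6, 3, 9 → Player II's minimax is 3.
They coincide at (a, C), so the value is 3.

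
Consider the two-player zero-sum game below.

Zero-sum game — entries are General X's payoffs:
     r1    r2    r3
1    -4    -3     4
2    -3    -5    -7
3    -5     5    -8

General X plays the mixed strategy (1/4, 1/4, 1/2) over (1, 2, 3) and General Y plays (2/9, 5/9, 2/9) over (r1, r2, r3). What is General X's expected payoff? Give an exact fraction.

-31/18

Against (2/9, 5/9, 2/9), each row's expected payoff is 1: -5/3; 2: -5; 3: -1/9.
Taking the (1/4, 1/4, 1/2)-weighted average: (1/4)·(-5/3) + (1/4)·(-5) + (1/2)·(-1/9) = -31/18.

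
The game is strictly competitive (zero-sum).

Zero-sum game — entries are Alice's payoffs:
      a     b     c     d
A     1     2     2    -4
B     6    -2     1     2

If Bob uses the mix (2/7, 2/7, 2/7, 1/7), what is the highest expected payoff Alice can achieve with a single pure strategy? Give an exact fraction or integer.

12/7

A: (1)·(2/7) + (2)·(2/7) + (2)·(2/7) + (-4)·(1/7) = 6/7.
B: (6)·(2/7) + (-2)·(2/7) + (1)·(2/7) + (2)·(1/7) = 12/7.
The best pure response is B with expected payoff 12/7.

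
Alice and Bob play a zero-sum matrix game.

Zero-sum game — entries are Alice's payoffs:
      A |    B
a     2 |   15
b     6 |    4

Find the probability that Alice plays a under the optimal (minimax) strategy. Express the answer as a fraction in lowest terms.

2/15

Row minima are 2 and 4, so Alice's maximin is 4; column maxima are 6 and 15, so Bob's minimax is 6. These differ, so the equilibrium is in mixed strategies.
Let Alice play a with probability p. Bob is indifferent when 2p + 6(1−p) = 15p + 4(1−p), giving p = 2/15.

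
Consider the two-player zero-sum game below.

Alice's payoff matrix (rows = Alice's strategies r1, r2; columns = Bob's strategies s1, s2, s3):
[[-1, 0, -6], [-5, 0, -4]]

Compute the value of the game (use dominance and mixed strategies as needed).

Column s2 is strictly dominated by s1 for Bob (it gives Alice more in every row).
The remaining 2×2 game on (r1, r2) × (s1, s3) has no saddle point. Let Alice play r1 with probability p; indifference gives −p − 5(1−p) = −6p − 4(1−p), so p = 1/6.
Similarly Bob's optimal q on s1 is 1/3, and the value is -1·(1/3) + (-6)·(2/3) = -13/3.

-13/3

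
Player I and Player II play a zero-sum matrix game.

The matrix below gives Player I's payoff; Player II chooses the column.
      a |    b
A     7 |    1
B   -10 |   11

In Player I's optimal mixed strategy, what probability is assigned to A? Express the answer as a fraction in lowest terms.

Row minima are 1 and -10, so Player I's maximin is 1; column maxima are 7 and 11, so Player II's minimax is 7. These differ, so the equilibrium is in mixed strategies.
Let Player I play A with probability p. Player II is indifferent when 7p − 10(1−p) = p + 11(1−p), giving p = 7/9.

7/9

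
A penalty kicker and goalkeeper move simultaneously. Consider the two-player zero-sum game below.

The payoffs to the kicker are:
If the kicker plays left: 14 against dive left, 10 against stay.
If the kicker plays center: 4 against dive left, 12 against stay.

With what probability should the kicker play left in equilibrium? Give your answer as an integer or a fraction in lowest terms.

2/3

Row minima are 10 and 4, so the kicker's maximin is 10; column maxima are 14 and 12, so the goalkeeper's minimax is 12. These differ, so the equilibrium is in mixed strategies.
Let the kicker play left with probability p. The goalkeeper is indifferent when 14p + 4(1−p) = 10p + 12(1−p), giving p = 2/3.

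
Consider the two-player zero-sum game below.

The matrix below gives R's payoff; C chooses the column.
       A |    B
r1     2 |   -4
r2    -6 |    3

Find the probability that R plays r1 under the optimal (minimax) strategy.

3/5

Row minima are -4 and -6, so R's maximin is -4; column maxima are 2 and 3, so C's minimax is 2. These differ, so the equilibrium is in mixed strategies.
Let R play r1 with probability p. C is indifferent when 2p − 6(1−p) = −4p + 3(1−p), giving p = 3/5.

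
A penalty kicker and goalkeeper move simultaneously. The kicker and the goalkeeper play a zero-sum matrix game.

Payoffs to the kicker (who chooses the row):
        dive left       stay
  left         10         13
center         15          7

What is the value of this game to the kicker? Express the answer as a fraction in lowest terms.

Row minima are 10 and 7, so the kicker's maximin is 10; column maxima are 15 and 13, so the goalkeeper's minimax is 13. These differ, so the equilibrium is in mixed strategies.
Let the kicker play left with probability p. The goalkeeper is indifferent when 10p + 15(1−p) = 13p + 7(1−p), giving p = 8/11.
Let the goalkeeper play dive left with probability q. The kicker is indifferent when 10q + 13(1−q) = 15q + 7(1−q), giving q = 6/11.
The value is 10·(6/11) + (13)·(5/11) = 125/11.

125/11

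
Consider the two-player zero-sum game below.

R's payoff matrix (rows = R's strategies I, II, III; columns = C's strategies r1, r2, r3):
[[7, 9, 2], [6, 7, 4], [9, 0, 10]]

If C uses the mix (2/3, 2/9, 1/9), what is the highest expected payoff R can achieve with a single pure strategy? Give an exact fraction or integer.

I: (7)·(2/3) + (9)·(2/9) + (2)·(1/9) = 62/9.
II: (6)·(2/3) + (7)·(2/9) + (4)·(1/9) = 6.
III: (9)·(2/3) + (0)·(2/9) + (10)·(1/9) = 64/9.
The best pure response is III with expected payoff 64/9.

64/9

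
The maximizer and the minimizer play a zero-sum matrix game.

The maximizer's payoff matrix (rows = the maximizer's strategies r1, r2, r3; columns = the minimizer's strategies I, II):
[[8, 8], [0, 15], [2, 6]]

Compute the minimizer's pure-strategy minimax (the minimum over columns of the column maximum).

8

The worst case (largest entry) in each column is I: 8, II: 15.
The best (smallest) of these is 8.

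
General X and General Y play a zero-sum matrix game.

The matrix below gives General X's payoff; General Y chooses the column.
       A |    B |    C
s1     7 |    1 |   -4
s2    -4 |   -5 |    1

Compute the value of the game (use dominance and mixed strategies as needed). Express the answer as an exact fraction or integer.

-19/11

Column A is strictly dominated by B for General Y (it gives General X more in every row).
The remaining 2×2 game on (s1, s2) × (B, C) has no saddle point. Let General X play s1 with probability p; indifference gives p − 5(1−p) = −4p + (1−p), so p = 6/11.
Similarly General Y's optimal q on B is 5/11, and the value is 1·(5/11) + (-4)·(6/11) = -19/11.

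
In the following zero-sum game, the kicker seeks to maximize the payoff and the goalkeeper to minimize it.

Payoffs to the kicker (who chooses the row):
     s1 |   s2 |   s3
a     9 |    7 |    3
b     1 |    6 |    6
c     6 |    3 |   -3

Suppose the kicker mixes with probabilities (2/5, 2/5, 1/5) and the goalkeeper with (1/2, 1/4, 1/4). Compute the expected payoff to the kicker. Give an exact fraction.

Against (1/2, 1/4, 1/4), each row's expected payoff is a: 7; b: 7/2; c: 3.
Taking the (2/5, 2/5, 1/5)-weighted average: (2/5)·(7) + (2/5)·(7/2) + (1/5)·(3) = 24/5.

24/5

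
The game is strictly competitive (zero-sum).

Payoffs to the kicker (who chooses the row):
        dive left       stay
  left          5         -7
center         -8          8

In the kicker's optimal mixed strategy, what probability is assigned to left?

4/7

Row minima are -7 and -8, so the kicker's maximin is -7; column maxima are 5 and 8, so the goalkeeper's minimax is 5. These differ, so the equilibrium is in mixed strategies.
Let the kicker play left with probability p. The goalkeeper is indifferent when 5p − 8(1−p) = −7p + 8(1−p), giving p = 4/7.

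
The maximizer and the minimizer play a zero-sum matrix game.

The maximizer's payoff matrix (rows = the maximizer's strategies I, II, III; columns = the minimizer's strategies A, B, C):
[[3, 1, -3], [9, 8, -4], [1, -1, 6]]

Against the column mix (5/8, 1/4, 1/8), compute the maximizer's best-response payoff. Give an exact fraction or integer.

I: (3)·(5/8) + (1)·(1/4) + (-3)·(1/8) = 7/4.
II: (9)·(5/8) + (8)·(1/4) + (-4)·(1/8) = 57/8.
III: (1)·(5/8) + (-1)·(1/4) + (6)·(1/8) = 9/8.
The best pure response is II with expected payoff 57/8.

57/8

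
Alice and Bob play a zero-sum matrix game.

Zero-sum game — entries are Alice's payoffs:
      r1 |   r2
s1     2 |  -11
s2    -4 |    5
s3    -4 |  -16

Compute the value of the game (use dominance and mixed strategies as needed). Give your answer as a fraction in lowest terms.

-17/11

Row s3 is strictly dominated by row s1, so Alice never plays it.
The remaining 2×2 game on (s1, s2) × (r1, r2) has no saddle point. Let Alice play s1 with probability p; indifference gives 2p − 4(1−p) = −11p + 5(1−p), so p = 9/22.
Similarly Bob's optimal q on r1 is 8/11, and the value is 2·(8/11) + (-11)·(3/11) = -17/11.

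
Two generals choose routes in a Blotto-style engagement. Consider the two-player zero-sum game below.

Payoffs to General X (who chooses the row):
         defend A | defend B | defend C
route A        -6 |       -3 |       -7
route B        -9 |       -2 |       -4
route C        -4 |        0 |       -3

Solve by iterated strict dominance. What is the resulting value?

-4

Column defend B is strictly dominated by defend A for General Y (-6<-3, -9<-2, -4<0); eliminate defend B.
Row route B is strictly dominated by row route C (-4>-9, -3>-4); eliminate route B.
Row route A is strictly dominated by row route C (-4>-6, -3>-7); eliminate route A.
Column defend C is strictly dominated by defend A for General Y (-4<-3); eliminate defend C.
Only (route C, defend A) remains, with payoff -4.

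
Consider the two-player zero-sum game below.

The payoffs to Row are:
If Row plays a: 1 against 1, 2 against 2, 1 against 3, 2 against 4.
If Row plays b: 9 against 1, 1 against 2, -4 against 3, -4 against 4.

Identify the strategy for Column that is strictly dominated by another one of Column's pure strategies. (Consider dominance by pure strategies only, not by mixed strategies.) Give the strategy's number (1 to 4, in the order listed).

2

Column prefers columns that give Row less. Compare 2 with 3: 1 < 2, -4 < 1.
So 3 strictly dominates 2 for Column; 2 is strictly dominated.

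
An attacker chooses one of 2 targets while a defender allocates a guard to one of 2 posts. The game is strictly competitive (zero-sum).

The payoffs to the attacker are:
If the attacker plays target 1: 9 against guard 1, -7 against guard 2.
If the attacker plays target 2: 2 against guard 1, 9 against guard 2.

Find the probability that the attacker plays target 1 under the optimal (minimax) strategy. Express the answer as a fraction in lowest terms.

Row minima are -7 and 2, so the attacker's maximin is 2; column maxima are 9 and 9, so the defender's minimax is 9. These differ, so the equilibrium is in mixed strategies.
Let the attacker play target 1 with probability p. The defender is indifferent when 9p + 2(1−p) = −7p + 9(1−p), giving p = 7/23.

7/23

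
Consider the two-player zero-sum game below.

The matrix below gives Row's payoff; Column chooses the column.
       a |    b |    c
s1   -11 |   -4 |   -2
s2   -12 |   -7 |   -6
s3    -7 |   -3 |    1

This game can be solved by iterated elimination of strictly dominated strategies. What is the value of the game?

Row s2 is strictly dominated by row s1 (-11>-12, -4>-7, -2>-6); eliminate s2.
Column c is strictly dominated by a for Column (-11<-2, -7<1); eliminate c.
Column b is strictly dominated by a for Column (-11<-4, -7<-3); eliminate b.
Row s1 is strictly dominated by row s3 (-7>-11); eliminate s1.
Only (s3, a) remains, with payoff -7.

-7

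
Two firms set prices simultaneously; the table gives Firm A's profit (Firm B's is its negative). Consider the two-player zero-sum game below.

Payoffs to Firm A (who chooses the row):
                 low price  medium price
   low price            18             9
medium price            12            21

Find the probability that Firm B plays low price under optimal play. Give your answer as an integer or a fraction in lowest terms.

Row minima are 9 and 12, so Firm A's maximin is 12; column maxima are 18 and 21, so Firm B's minimax is 18. These differ, so the equilibrium is in mixed strategies.
Let Firm B play low price with probability q. Firm A is indifferent when 18q + 9(1−q) = 12q + 21(1−q), giving q = 2/3.

2/3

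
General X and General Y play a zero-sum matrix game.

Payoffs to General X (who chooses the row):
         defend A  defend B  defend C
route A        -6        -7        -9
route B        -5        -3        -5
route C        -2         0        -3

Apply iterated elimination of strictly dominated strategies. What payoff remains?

Column defend B is strictly dominated by defend C for General Y (-9<-7, -5<-3, -3<0); eliminate defend B.
Row route A is strictly dominated by row route B (-5>-6, -5>-9); eliminate route A.
Row route B is strictly dominated by row route C (-2>-5, -3>-5); eliminate route B.
Column defend A is strictly dominated by defend C for General Y (-3<-2); eliminate defend A.
Only (route C, defend C) remains, with payoff -3.

-3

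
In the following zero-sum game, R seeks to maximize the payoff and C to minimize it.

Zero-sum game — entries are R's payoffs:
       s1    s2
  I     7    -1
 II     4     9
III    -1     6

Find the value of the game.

67/13

Row III is strictly dominated by row II, so R never plays it.
The remaining 2×2 game on (I, II) × (s1, s2) has no saddle point. Let R play I with probability p; indifference gives 7p + 4(1−p) = −p + 9(1−p), so p = 5/13.
Similarly C's optimal q on s1 is 10/13, and the value is 7·(10/13) + (-1)·(3/13) = 67/13.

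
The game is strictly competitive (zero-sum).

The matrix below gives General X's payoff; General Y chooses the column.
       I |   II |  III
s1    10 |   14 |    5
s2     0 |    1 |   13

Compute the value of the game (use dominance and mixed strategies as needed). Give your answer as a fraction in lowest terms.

65/9

Column II is strictly dominated by I for General Y (it gives General X more in every row).
The remaining 2×2 game on (s1, s2) × (I, III) has no saddle point. Let General X play s1 with probability p; indifference gives 10p = 5p + 13(1−p), so p = 13/18.
Similarly General Y's optimal q on I is 4/9, and the value is 10·(4/9) + (5)·(5/9) = 65/9.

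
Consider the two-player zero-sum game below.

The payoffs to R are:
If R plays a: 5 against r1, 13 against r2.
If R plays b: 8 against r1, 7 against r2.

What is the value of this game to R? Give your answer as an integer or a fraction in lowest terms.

Row minima are 5 and 7, so R's maximin is 7; column maxima are 8 and 13, so C's minimax is 8. These differ, so the equilibrium is in mixed strategies.
Let R play a with probability p. C is indifferent when 5p + 8(1−p) = 13p + 7(1−p), giving p = 1/9.
Let C play r1 with probability q. R is indifferent when 5q + 13(1−q) = 8q + 7(1−q), giving q = 2/3.
The value is 5·(2/3) + (13)·(1/3) = 23/3.

23/3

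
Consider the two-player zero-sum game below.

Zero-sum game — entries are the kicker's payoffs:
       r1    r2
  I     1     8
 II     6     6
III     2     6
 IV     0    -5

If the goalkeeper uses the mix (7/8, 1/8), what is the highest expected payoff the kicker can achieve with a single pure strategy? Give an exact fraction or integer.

6

I: (1)·(7/8) + (8)·(1/8) = 15/8.
II: (6)·(7/8) + (6)·(1/8) = 6.
III: (2)·(7/8) + (6)·(1/8) = 5/2.
IV: (0)·(7/8) + (-5)·(1/8) = -5/8.
The best pure response is II with expected payoff 6.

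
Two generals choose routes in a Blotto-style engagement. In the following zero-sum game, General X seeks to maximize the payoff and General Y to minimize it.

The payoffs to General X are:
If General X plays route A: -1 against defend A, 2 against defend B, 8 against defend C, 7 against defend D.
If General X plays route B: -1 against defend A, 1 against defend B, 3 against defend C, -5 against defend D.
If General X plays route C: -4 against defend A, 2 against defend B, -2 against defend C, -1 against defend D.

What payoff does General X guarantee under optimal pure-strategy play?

-1

Row minima: -1, -5, -4 → General X's maximin is -1.
Column maxima: -1, 2, 8, 7 → General Y's minimax is -1.
They coincide at (route A, defend A), so the value is -1.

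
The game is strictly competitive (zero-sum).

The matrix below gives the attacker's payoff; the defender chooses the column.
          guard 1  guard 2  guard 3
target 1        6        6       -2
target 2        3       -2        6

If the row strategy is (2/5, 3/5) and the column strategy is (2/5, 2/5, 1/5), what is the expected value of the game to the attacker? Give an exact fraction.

Against (2/5, 2/5, 1/5), each row's expected payoff is target 1: 22/5; target 2: 8/5.
Taking the (2/5, 3/5)-weighted average: (2/5)·(22/5) + (3/5)·(8/5) = 68/25.

68/25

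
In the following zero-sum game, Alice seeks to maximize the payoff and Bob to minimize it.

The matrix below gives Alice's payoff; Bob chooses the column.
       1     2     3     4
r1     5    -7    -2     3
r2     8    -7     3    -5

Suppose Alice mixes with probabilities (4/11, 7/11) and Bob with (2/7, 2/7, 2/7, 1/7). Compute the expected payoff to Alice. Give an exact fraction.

Against (2/7, 2/7, 2/7, 1/7), each row's expected payoff is r1: -5/7; r2: 3/7.
Taking the (4/11, 7/11)-weighted average: (4/11)·(-5/7) + (7/11)·(3/7) = 1/77.

1/77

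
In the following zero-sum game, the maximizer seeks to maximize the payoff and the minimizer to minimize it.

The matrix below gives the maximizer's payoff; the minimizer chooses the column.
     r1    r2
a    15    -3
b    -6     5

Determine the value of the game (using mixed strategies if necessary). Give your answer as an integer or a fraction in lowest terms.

Row minima are -3 and -6, so the maximizer's maximin is -3; column maxima are 15 and 5, so the minimizer's minimax is 5. These differ, so the equilibrium is in mixed strategies.
Let the maximizer play a with probability p. The minimizer is indifferent when 15p − 6(1−p) = −3p + 5(1−p), giving p = 11/29.
Let the minimizer play r1 with probability q. The maximizer is indifferent when 15q − 3(1−q) = −6q + 5(1−q), giving q = 8/29.
The value is 15·(8/29) + (-3)·(21/29) = 57/29.

57/29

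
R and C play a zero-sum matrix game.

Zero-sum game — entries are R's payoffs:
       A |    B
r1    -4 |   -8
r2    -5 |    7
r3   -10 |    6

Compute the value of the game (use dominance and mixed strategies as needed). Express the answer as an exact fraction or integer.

-17/4

Row r3 is strictly dominated by row r2, so R never plays it.
The remaining 2×2 game on (r1, r2) × (A, B) has no saddle point. Let R play r1 with probability p; indifference gives −4p − 5(1−p) = −8p + 7(1−p), so p = 3/4.
Similarly C's optimal q on A is 15/16, and the value is -4·(15/16) + (-8)·(1/16) = -17/4.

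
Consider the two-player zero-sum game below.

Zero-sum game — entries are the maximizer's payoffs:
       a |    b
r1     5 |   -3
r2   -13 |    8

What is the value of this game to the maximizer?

Row minima are -3 and -13, so the maximizer's maximin is -3; column maxima are 5 and 8, so the minimizer's minimax is 5. These differ, so the equilibrium is in mixed strategies.
Let the maximizer play r1 with probability p. The minimizer is indifferent when 5p − 13(1−p) = −3p + 8(1−p), giving p = 21/29.
Let the minimizer play a with probability q. The maximizer is indifferent when 5q − 3(1−q) = −13q + 8(1−q), giving q = 11/29.
The value is 5·(11/29) + (-3)·(18/29) = 1/29.

1/29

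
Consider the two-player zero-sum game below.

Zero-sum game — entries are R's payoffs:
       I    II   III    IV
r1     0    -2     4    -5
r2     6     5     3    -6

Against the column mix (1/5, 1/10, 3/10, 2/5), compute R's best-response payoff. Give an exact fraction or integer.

r1: (0)·(1/5) + (-2)·(1/10) + (4)·(3/10) + (-5)·(2/5) = -1.
r2: (6)·(1/5) + (5)·(1/10) + (3)·(3/10) + (-6)·(2/5) = 1/5.
The best pure response is r2 with expected payoff 1/5.

1/5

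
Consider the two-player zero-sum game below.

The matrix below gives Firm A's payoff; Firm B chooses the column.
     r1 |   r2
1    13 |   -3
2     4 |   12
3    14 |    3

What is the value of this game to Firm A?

Row 1 is strictly dominated by row 3, so Firm A never plays it.
The remaining 2×2 game on (2, 3) × (r1, r2) has no saddle point. Let Firm A play 2 with probability p; indifference gives 4p + 14(1−p) = 12p + 3(1−p), so p = 11/19.
Similarly Firm B's optimal q on r1 is 9/19, and the value is 4·(9/19) + (12)·(10/19) = 156/19.

156/19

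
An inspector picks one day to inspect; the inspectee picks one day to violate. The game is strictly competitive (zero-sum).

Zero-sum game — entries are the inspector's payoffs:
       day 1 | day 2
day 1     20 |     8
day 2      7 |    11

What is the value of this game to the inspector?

Row minima are 8 and 7, so the inspector's maximin is 8; column maxima are 20 and 11, so the inspectee's minimax is 11. These differ, so the equilibrium is in mixed strategies.
Let the inspector play day 1 with probability p. The inspectee is indifferent when 20p + 7(1−p) = 8p + 11(1−p), giving p = 1/4.
Let the inspectee play day 1 with probability q. The inspector is indifferent when 20q + 8(1−q) = 7q + 11(1−q), giving q = 3/16.
The value is 20·(3/16) + (8)·(13/16) = 41/4.

41/4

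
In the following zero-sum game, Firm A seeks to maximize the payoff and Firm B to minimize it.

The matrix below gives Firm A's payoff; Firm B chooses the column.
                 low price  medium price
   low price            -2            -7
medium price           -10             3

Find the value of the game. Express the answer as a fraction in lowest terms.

Row minima are -7 and -10, so Firm A's maximin is -7; column maxima are -2 and 3, so Firm B's minimax is -2. These differ, so the equilibrium is in mixed strategies.
Let Firm A play low price with probability p. Firm B is indifferent when −2p − 10(1−p) = −7p + 3(1−p), giving p = 13/18.
Let Firm B play low price with probability q. Firm A is indifferent when −2q − 7(1−q) = −10q + 3(1−q), giving q = 5/9.
The value is -2·(5/9) + (-7)·(4/9) = -38/9.

-38/9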